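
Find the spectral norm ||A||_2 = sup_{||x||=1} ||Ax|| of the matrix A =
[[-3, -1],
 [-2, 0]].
||A||_2 = sqrt((14 + sqrt(180))/2) ≈ 3.7025 (= sqrt(largest eigenvalue of A^T A))

||A||_2 = sigma_max(A) = sqrt(lambda_max(A^T A)). Form the symmetric matrix M = A^T A =
[[13, 3],
 [3, 1]].
Its characteristic polynomial (trace, determinant of M give the coefficients) is
  p(λ) = det(λ I - M) = λ^2 - 14λ + 4.
For λ^2 - 14λ + 4 the discriminant is 180. It is nonnegative but not a perfect square, so the roots are real and irrational: λ = (14 ± sqrt(180))/2 ≈ 13.7082, 0.2918.
So the eigenvalues of A^T A are ≈ 0.2918, 13.7082 (all ≥ 0, as they must be for A^T A). The largest is λ_max = (14 + sqrt(180))/2 ≈ 13.7082, hence ||A||_2 = sqrt(λ_max) = sqrt((14 + sqrt(180))/2) ≈ 3.7025.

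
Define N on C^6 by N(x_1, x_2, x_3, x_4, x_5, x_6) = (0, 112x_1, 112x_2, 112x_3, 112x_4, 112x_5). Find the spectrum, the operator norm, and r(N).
sigma(N) = {0}; ||N|| = 112; r(N) = 0. (N is nilpotent with N^6 = 0.)

On C^6, N is a strictly lower-triangular matrix with 112 on the subdiagonal and zeros elsewhere, so its characteristic polynomial is lambda^6 and every eigenvalue is 0: sigma(N) = {0}. For the operator norm, N e_i = 112e_{i+1} for i = 1, ..., 5 and N e_6 = 0, so the singular values of N are 112 (with multiplicity 5) and 0; hence ||N|| = 112. The spectral radius r(N) = max|lambda| = 0. Note ||N|| > r(N) — characteristic of non-normal nilpotent operators. Indeed N^6 = 0.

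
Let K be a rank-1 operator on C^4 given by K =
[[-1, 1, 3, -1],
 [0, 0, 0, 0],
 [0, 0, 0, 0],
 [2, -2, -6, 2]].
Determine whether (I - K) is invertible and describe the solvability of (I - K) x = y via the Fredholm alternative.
(I - K) is singular (det(I - K) = 0, i.e. 1 ∈ sigma(K)). (I - K) x = y is solvable iff y ⊥ ker((I - K)^*) = span{(-1, 1, 3, -1)}, i.e. iff -y_1 + y_2 + 3y_3 - y_4 = 0. When solvable, the solutions are x = y + c·(1, 0, 0, -2), c arbitrary (ker(I - K) = span{(1, 0, 0, -2)}, dimension 1).

K has rank 1, so it is an outer product K = u v^T: every row of K is a multiple of one row vector. Reading off the entries, u = (1, 0, 0, -2) and v = (-1, 1, 3, -1) (row i of K equals u_i·v^T). A rank-one matrix u v^T satisfies K u = u (v·u) and kills the (3)-dimensional subspace v^⊥, so its characteristic polynomial is lambda^3 (lambda - v·u) with v·u = tr K = 1. Hence the eigenvalues of I - K are 1 (multiplicity 3) and 1 - (1) = 0, so det(I - K) = 0. (Direct check: I - K =
[[2, -1, -3, 1],
 [0, 1, 0, 0],
 [0, 0, 1, 0],
 [-2, 2, 6, -1]]
has determinant 0.) So 1 is an eigenvalue of K and (I - K) is not invertible. The finite-dimensional Fredholm alternative says: either (I - K) is invertible, or ker(I - K) ≠ {0} and then range(I - K) = ker((I - K)^*)^⊥, with dim ker(I - K) = dim ker((I - K)^*). We are in the second case, so we need both kernels. Kernel of I - K: (I - K) u = u - u (v·u) = u - u = 0, so ker(I - K) = span{u} = span{(1, 0, 0, -2)} (it is exactly 1-dimensional because rank(I - K) = 3). Kernel of the adjoint: K is real, so (I - K)^* = I - K^T = I - v u^T, and (I - v u^T) v = v - v (u·v) = 0; hence ker((I - K)^*) = span{v} = span{(-1, 1, 3, -1)}. Therefore (I - K) x = y is solvable iff <y, v> = 0, i.e. iff -y_1 + y_2 + 3y_3 - y_4 = 0. When this holds, K y = u (v·y) = 0, so (I - K) y = y and x = y is a particular solution; the full solution set is the line x = y + c·u = y + c·(1, 0, 0, -2), c ∈ C.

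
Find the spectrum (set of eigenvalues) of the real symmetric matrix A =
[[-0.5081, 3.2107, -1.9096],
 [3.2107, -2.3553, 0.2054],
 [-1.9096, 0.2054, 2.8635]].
sigma(A) ≈ {-5, 1, 4}

A is real symmetric, so its spectrum consists of real eigenvalues. Expanding the characteristic polynomial of the displayed matrix gives
  det(λ I - A) = p(λ) = λ^3 + (0)λ^2 + (-21)λ + (20).
Solving p(λ) = 0 yields eigenvalues ≈ -5, 1, 4. (A is shown rounded to 4 decimals, so these recover the underlying integer eigenvalues to within that precision.)
Verification: the trace of A = 0 equals the sum of eigenvalues 0, and det(A) ≈ -20.0003 matches the eigenvalue product -20.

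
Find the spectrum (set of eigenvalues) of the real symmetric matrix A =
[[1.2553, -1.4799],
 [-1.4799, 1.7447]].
sigma(A) ≈ {0, 3}

A is real symmetric, so its spectrum consists of real eigenvalues. Expanding the characteristic polynomial of the displayed matrix gives
  det(λ I - A) = p(λ) = λ^2 + (-3)λ + (0).
Solving p(λ) = 0 yields eigenvalues ≈ 0, 3. (A is shown rounded to 4 decimals, so these recover the underlying integer eigenvalues to within that precision.)
Verification: the trace of A = 3 equals the sum of eigenvalues 3, and det(A) ≈ 0.0000 matches the eigenvalue product 0.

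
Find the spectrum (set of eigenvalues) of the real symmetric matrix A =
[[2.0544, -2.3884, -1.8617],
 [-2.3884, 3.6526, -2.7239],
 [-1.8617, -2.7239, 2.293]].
sigma(A) ≈ {-2, 4, 6}

A is real symmetric, so its spectrum consists of real eigenvalues. Expanding the characteristic polynomial of the displayed matrix gives
  det(λ I - A) = p(λ) = λ^3 + (-8)λ^2 + (4)λ + (48).
Solving p(λ) = 0 yields eigenvalues ≈ -2, 4, 6. (A is shown rounded to 4 decimals, so these recover the underlying integer eigenvalues to within that precision.)
Verification: the trace of A = 8 equals the sum of eigenvalues 8, and det(A) ≈ -48.0000 matches the eigenvalue product -48.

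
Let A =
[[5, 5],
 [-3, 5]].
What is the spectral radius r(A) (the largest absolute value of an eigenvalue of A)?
r(A) = sqrt(40) ≈ 6.3246

The eigenvalues of A are the roots of its characteristic polynomial. With M = A (coefficients from the trace and determinant):
  p(λ) = det(λ I - M) = λ^2 - 10λ + 40.
For λ^2 - 10λ + 40 the discriminant is -60. It is negative, so the roots are the complex-conjugate pair λ = 5 ± (sqrt(60)/2) i ≈ 5 ± 3.873i. For a conjugate pair the product of the roots equals the constant term, so |λ|^2 = 40 and |λ| = sqrt(40) ≈ 6.3246.
Thus the eigenvalues (to 4 decimals) are 5 ± 3.873i (modulus 6.3246). The spectral radius is the largest modulus: r(A) = sqrt(40) ≈ 6.3246. (Cross-check: r(A) ≤ ||A||_2 ≈ 7.4031; equality holds whenever A is normal, though it can also hold for some non-normal A.)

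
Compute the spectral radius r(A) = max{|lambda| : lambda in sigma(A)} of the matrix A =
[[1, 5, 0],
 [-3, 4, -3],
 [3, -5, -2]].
r(A) ≈ 4.8615

The eigenvalues of A are the roots of its characteristic polynomial. With M = A (coefficients from the trace, the sum of principal 2x2 minors, and det A):
  p(λ) = det(λ I - M) = λ^3 - 3λ^2 - 6λ + 98.
No integer candidate from the rational root theorem (±divisors of 98) is a root, so the roots are irrational. The cubic discriminant is Δ = -215784 < 0, so there is one real root and a complex-conjugate pair. p(-5) = -72 and p(-4) = 10 have opposite signs, so a root lies in (-5, -4); Newton's method refines it to λ ≈ -4.1466. Dividing out (λ - (-4.1466)) leaves approximately λ^2 - 7.1466λ + 23.6339. For λ^2 - 7.1466λ + 23.6339 the discriminant is -43.462. It is negative, so the remaining roots are the complex-conjugate pair λ ≈ 3.5733 ± 3.2963i. Their product equals the constant term, so |λ|^2 ≈ 23.6339 and |λ| ≈ 4.8615.
Thus the eigenvalues (to 4 decimals) are -4.1466 (modulus 4.1466); 3.5733 ± 3.2963i (modulus 4.8615). The spectral radius is the largest modulus: r(A) ≈ 4.8615. (Cross-check: r(A) ≤ ||A||_2 ≈ 8.6506; equality holds whenever A is normal, though it can also hold for some non-normal A.)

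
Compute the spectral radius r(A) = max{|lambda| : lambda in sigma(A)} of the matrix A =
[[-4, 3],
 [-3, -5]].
r(A) = sqrt(29) ≈ 5.3852

The eigenvalues of A are the roots of its characteristic polynomial. With M = A (coefficients from the trace and determinant):
  p(λ) = det(λ I - M) = λ^2 + 9λ + 29.
For λ^2 + 9λ + 29 the discriminant is -35. It is negative, so the roots are the complex-conjugate pair λ = -9/2 ± (sqrt(35)/2) i ≈ -4.5 ± 2.958i. For a conjugate pair the product of the roots equals the constant term, so |λ|^2 = 29 and |λ| = sqrt(29) ≈ 5.3852.
Thus the eigenvalues (to 4 decimals) are -4.5 ± 2.958i (modulus 5.3852). The spectral radius is the largest modulus: r(A) = sqrt(29) ≈ 5.3852. (Cross-check: r(A) ≤ ||A||_2 ≈ 5.9083; equality holds whenever A is normal, though it can also hold for some non-normal A.)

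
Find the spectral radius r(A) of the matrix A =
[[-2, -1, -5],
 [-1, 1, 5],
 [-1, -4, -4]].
r(A) = 4

The eigenvalues of A are the roots of its characteristic polynomial. With M = A (coefficients from the trace, the sum of principal 2x2 minors, and det A):
  p(λ) = det(λ I - M) = λ^3 + 5λ^2 + 16λ + 48.
By the rational root theorem any rational root is an integer divisor of 48. Testing λ = -4: p(-4) = -64 + 80 - 64 + 48 = 0, so λ = -4 is a root. Dividing out (λ + 4) leaves p(λ) = (λ + 4)(λ^2 + λ + 12). For λ^2 + λ + 12 the discriminant is -47. It is negative, so the roots are the complex-conjugate pair λ = -1/2 ± (sqrt(47)/2) i ≈ -0.5 ± 3.4278i. For a conjugate pair the product of the roots equals the constant term, so |λ|^2 = 12 and |λ| = sqrt(12) ≈ 3.4641.
Thus the eigenvalues (to 4 decimals) are -0.5 ± 3.4278i (modulus 3.4641); -4 (modulus 4). The spectral radius is the largest modulus: r(A) = 4. (Cross-check: r(A) ≤ ||A||_2 ≈ 8.8784; equality holds whenever A is normal, though it can also hold for some non-normal A.)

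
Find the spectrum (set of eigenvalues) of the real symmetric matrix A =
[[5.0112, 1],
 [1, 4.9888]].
sigma(A) ≈ {4, 6}

A is real symmetric, so its spectrum consists of real eigenvalues. Expanding the characteristic polynomial of the displayed matrix gives
  det(λ I - A) = p(λ) = λ^2 + (-10)λ + (24).
Solving p(λ) = 0 yields eigenvalues ≈ 4, 6. (A is shown rounded to 4 decimals, so these recover the underlying integer eigenvalues to within that precision.)
Verification: the trace of A = 10 equals the sum of eigenvalues 10, and det(A) ≈ 24.0001 matches the eigenvalue product 24.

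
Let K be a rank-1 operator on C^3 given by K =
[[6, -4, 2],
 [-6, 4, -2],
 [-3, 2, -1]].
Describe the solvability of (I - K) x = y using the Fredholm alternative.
(I - K) is invertible (det(I - K) = -8 ≠ 0), so for every y in C^3 the equation (I - K) x = y has a unique solution.

K has rank 1, so it is an outer product K = u v^T: every row of K is a multiple of one row vector. Reading off the entries, u = (-2, 2, 1) and v = (-3, 2, -1) (row i of K equals u_i·v^T). A rank-one matrix u v^T satisfies K u = u (v·u) and kills the (2)-dimensional subspace v^⊥, so its characteristic polynomial is lambda^2 (lambda - v·u) with v·u = tr K = 9. Hence the eigenvalues of I - K are 1 (multiplicity 2) and 1 - (9) = -8, so det(I - K) = -8. (Direct check: I - K =
[[-5, 4, -2],
 [6, -3, 2],
 [3, -2, 2]]
has determinant -8.) The finite-dimensional Fredholm alternative says: either (I - K) is invertible, or ker(I - K) ≠ {0} and then range(I - K) = ker((I - K)^*)^⊥, with dim ker(I - K) = dim ker((I - K)^*). Since det(I - K) ≠ 0, 1 is not an eigenvalue of K and ker(I - K) = {0}, so we are in the first case: for every y there is a unique x = (I - K)^(-1) y. Explicitly, by the Sherman–Morrison formula, (I - u v^T)^(-1) = I + u v^T/(1 - v·u), i.e. (I - K)^(-1) = I + K/(-8).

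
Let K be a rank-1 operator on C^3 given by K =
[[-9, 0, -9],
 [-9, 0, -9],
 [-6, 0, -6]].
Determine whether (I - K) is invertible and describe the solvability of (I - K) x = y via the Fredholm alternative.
(I - K) is invertible (det(I - K) = 16 ≠ 0), so for every y in C^3 the equation (I - K) x = y has a unique solution.

K has rank 1, so it is an outer product K = u v^T: every row of K is a multiple of one row vector. Reading off the entries, u = (-3, -3, -2) and v = (3, 0, 3) (row i of K equals u_i·v^T). A rank-one matrix u v^T satisfies K u = u (v·u) and kills the (2)-dimensional subspace v^⊥, so its characteristic polynomial is lambda^2 (lambda - v·u) with v·u = tr K = -15. Hence the eigenvalues of I - K are 1 (multiplicity 2) and 1 - (-15) = 16, so det(I - K) = 16. (Direct check: I - K =
[[10, 0, 9],
 [9, 1, 9],
 [6, 0, 7]]
has determinant 16.) The finite-dimensional Fredholm alternative says: either (I - K) is invertible, or ker(I - K) ≠ {0} and then range(I - K) = ker((I - K)^*)^⊥, with dim ker(I - K) = dim ker((I - K)^*). Since det(I - K) ≠ 0, 1 is not an eigenvalue of K and ker(I - K) = {0}, so we are in the first case: for every y there is a unique x = (I - K)^(-1) y. Explicitly, by the Sherman–Morrison formula, (I - u v^T)^(-1) = I + u v^T/(1 - v·u), i.e. (I - K)^(-1) = I + K/(16).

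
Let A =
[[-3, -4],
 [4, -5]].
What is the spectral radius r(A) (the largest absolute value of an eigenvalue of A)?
r(A) = sqrt(31) ≈ 5.5678

The eigenvalues of A are the roots of its characteristic polynomial. With M = A (coefficients from the trace and determinant):
  p(λ) = det(λ I - M) = λ^2 + 8λ + 31.
For λ^2 + 8λ + 31 the discriminant is -60. It is negative, so the roots are the complex-conjugate pair λ = -4 ± (sqrt(60)/2) i ≈ -4 ± 3.873i. For a conjugate pair the product of the roots equals the constant term, so |λ|^2 = 31 and |λ| = sqrt(31) ≈ 5.5678.
Thus the eigenvalues (to 4 decimals) are -4 ± 3.873i (modulus 5.5678). The spectral radius is the largest modulus: r(A) = sqrt(31) ≈ 5.5678. (Cross-check: r(A) ≤ ||A||_2 ≈ 6.6569; equality holds whenever A is normal, though it can also hold for some non-normal A.)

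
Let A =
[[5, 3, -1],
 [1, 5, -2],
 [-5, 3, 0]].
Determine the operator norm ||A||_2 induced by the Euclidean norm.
||A||_2 ≈ 7.5137 (= sqrt(largest eigenvalue of A^T A))

||A||_2 = sigma_max(A) = sqrt(lambda_max(A^T A)). Form the symmetric matrix M = A^T A =
[[51, 5, -7],
 [5, 43, -13],
 [-7, -13, 5]].
Its characteristic polynomial (trace, sum of principal 2x2 minors, determinant of M give the coefficients) is
  p(λ) = det(λ I - M) = λ^3 - 99λ^2 + 2420λ - 1024.
No integer candidate from the rational root theorem (±divisors of 1024) is a root, so the roots are irrational. The cubic discriminant is Δ = 1121906704 > 0, so there are three distinct real roots. p(0) = -1024 and p(1) = 1298 have opposite signs, so a root lies in (0, 1); Newton's method refines it to λ ≈ 0.4307. p(42) = 68 and p(43) = -508 have opposite signs, so a root lies in (42, 43); Newton's method refines it to λ ≈ 42.1132. p(56) = -352 and p(57) = 458 have opposite signs, so a root lies in (56, 57); Newton's method refines it to λ ≈ 56.4561. Check (Vieta): the three roots sum to 99, matching tr M = 99.
So the eigenvalues of A^T A are ≈ 0.4307, 42.1132, 56.4561 (all ≥ 0, as they must be for A^T A). The largest is λ_max ≈ 56.4561, hence ||A||_2 = sqrt(λ_max) ≈ 7.5137.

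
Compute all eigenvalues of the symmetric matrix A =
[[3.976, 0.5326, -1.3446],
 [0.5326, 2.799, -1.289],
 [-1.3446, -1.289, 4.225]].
sigma(A) ≈ {2, 3, 6}

A is real symmetric, so its spectrum consists of real eigenvalues. Expanding the characteristic polynomial of the displayed matrix gives
  det(λ I - A) = p(λ) = λ^3 + (-11)λ^2 + (36)λ + (-36).
Solving p(λ) = 0 yields eigenvalues ≈ 2, 3, 6. (A is shown rounded to 4 decimals, so these recover the underlying integer eigenvalues to within that precision.)
Verification: the trace of A = 11 equals the sum of eigenvalues 11, and det(A) ≈ 36.0003 matches the eigenvalue product 36.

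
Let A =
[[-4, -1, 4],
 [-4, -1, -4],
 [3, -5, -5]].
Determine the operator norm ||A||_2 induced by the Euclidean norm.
||A||_2 ≈ 8.8563 (= sqrt(largest eigenvalue of A^T A))

||A||_2 = sigma_max(A) = sqrt(lambda_max(A^T A)). Form the symmetric matrix M = A^T A =
[[41, -7, -15],
 [-7, 27, 25],
 [-15, 25, 57]].
Its characteristic polynomial (trace, sum of principal 2x2 minors, determinant of M give the coefficients) is
  p(λ) = det(λ I - M) = λ^3 - 125λ^2 + 4084λ - 33856.
No integer candidate from the rational root theorem (±divisors of 33856) is a root, so the roots are irrational. The cubic discriminant is Δ = 3795799312 > 0, so there are three distinct real roots. p(12) = -1120 and p(13) = 308 have opposite signs, so a root lies in (12, 13); Newton's method refines it to λ ≈ 12.7736. p(33) = 728 and p(34) = -196 have opposite signs, so a root lies in (33, 34); Newton's method refines it to λ ≈ 33.7922. p(78) = -1252 and p(79) = 1694 have opposite signs, so a root lies in (78, 79); Newton's method refines it to λ ≈ 78.4342. Check (Vieta): the three roots sum to 125, matching tr M = 125.
So the eigenvalues of A^T A are ≈ 12.7736, 33.7922, 78.4342 (all ≥ 0, as they must be for A^T A). The largest is λ_max ≈ 78.4342, hence ||A||_2 = sqrt(λ_max) ≈ 8.8563.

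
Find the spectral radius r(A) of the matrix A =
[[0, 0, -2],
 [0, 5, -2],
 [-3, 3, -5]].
r(A) ≈ 5.517

The eigenvalues of A are the roots of its characteristic polynomial. With M = A (coefficients from the trace, the sum of principal 2x2 minors, and det A):
  p(λ) = det(λ I - M) = λ^3 - 25λ + 30.
No integer candidate from the rational root theorem (±divisors of 30) is a root, so the roots are irrational. The cubic discriminant is Δ = 38200 > 0, so there are three distinct real roots. p(-6) = -36 and p(-5) = 30 have opposite signs, so a root lies in (-6, -5); Newton's method refines it to λ ≈ -5.517. p(1) = 6 and p(2) = -12 have opposite signs, so a root lies in (1, 2); Newton's method refines it to λ ≈ 1.2848. p(4) = -6 and p(5) = 30 have opposite signs, so a root lies in (4, 5); Newton's method refines it to λ ≈ 4.2322. Check (Vieta): the three roots sum to 0, matching tr M = 0.
Thus the eigenvalues (to 4 decimals) are -5.517 (modulus 5.517); 1.2848 (modulus 1.2848); 4.2322 (modulus 4.2322). The spectral radius is the largest modulus: r(A) ≈ 5.517. (Cross-check: r(A) ≤ ||A||_2 ≈ 7.9856; equality holds whenever A is normal, though it can also hold for some non-normal A.)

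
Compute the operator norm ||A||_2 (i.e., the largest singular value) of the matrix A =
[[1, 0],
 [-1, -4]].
||A||_2 = sqrt((18 + sqrt(260))/2) ≈ 4.1306 (= sqrt(largest eigenvalue of A^T A))

||A||_2 = sigma_max(A) = sqrt(lambda_max(A^T A)). Form the symmetric matrix M = A^T A =
[[2, 4],
 [4, 16]].
Its characteristic polynomial (trace, determinant of M give the coefficients) is
  p(λ) = det(λ I - M) = λ^2 - 18λ + 16.
For λ^2 - 18λ + 16 the discriminant is 260. It is nonnegative but not a perfect square, so the roots are real and irrational: λ = (18 ± sqrt(260))/2 ≈ 17.0623, 0.9377.
So the eigenvalues of A^T A are ≈ 0.9377, 17.0623 (all ≥ 0, as they must be for A^T A). The largest is λ_max = (18 + sqrt(260))/2 ≈ 17.0623, hence ||A||_2 = sqrt(λ_max) = sqrt((18 + sqrt(260))/2) ≈ 4.1306.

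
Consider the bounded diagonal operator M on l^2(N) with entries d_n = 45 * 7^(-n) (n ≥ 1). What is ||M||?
||M|| = 45/7 (attained at n = 1)

For M diagonal, ||M|| = sup_n |d_n|. The sequence d_n = 45 * 7^(-n) is positive and strictly decreasing (ratio 7^(-1) < 1), so the supremum is d_1 = 45/7. Hence ||M|| = 45/7.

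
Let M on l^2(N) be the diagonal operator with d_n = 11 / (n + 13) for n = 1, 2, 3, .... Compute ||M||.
||M|| = 11/14 (attained at n = 1)

For M diagonal, ||M|| = sup_n |d_n| = sup_n 11/(n + 13). This is positive and strictly decreasing in n, so the supremum is attained at n = 1: d_1 = 11/(1 + 13) = 11/14. Hence ||M|| = 11/14.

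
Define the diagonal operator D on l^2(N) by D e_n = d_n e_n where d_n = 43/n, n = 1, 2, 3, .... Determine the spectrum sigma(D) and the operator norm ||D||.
sigma(D) = {43/n : n ≥ 1} ∪ {0}; ||D|| = 43

A bounded diagonal operator on l^2 with diagonal entries d_n has spectrum equal to the closure of {d_n : n ≥ 1}: every d_n is an eigenvalue (with eigenvector e_n), so {d_n} ⊂ sigma(D); the spectrum is closed, so its closure is too; and for lambda not in the closure, (D - lambda I) has bounded inverse (the diagonal entries 1/(d_n - lambda) are bounded). For our sequence d_n = 43/n, n = 1, 2, 3, ...:
  - {d_n} = {43/n : n ≥ 1}; the only limit point is 0
  - closure = {43/n : n ≥ 1} ∪ {0}
For the norm: a diagonal operator has ||D|| = sup_n |d_n|. Here d_n = 43/n is positive and decreasing, so sup_n |d_n| = d_1 = 43. So ||D|| = 43.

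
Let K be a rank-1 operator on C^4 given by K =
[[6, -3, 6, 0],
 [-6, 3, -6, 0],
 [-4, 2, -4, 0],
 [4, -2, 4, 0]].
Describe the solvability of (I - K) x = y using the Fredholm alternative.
(I - K) is invertible (det(I - K) = -4 ≠ 0), so for every y in C^4 the equation (I - K) x = y has a unique solution.

K has rank 1, so it is an outer product K = u v^T: every row of K is a multiple of one row vector. Reading off the entries, u = (-3, 3, 2, -2) and v = (-2, 1, -2, 0) (row i of K equals u_i·v^T). A rank-one matrix u v^T satisfies K u = u (v·u) and kills the (3)-dimensional subspace v^⊥, so its characteristic polynomial is lambda^3 (lambda - v·u) with v·u = tr K = 5. Hence the eigenvalues of I - K are 1 (multiplicity 3) and 1 - (5) = -4, so det(I - K) = -4. (Direct check: I - K =
[[-5, 3, -6, 0],
 [6, -2, 6, 0],
 [4, -2, 5, 0],
 [-4, 2, -4, 1]]
has determinant -4.) The finite-dimensional Fredholm alternative says: either (I - K) is invertible, or ker(I - K) ≠ {0} and then range(I - K) = ker((I - K)^*)^⊥, with dim ker(I - K) = dim ker((I - K)^*). Since det(I - K) ≠ 0, 1 is not an eigenvalue of K and ker(I - K) = {0}, so we are in the first case: for every y there is a unique x = (I - K)^(-1) y. Explicitly, by the Sherman–Morrison formula, (I - u v^T)^(-1) = I + u v^T/(1 - v·u), i.e. (I - K)^(-1) = I + K/(-4).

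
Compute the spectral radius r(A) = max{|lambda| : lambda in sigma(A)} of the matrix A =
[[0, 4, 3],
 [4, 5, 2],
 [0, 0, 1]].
r(A) = (5 + sqrt(89))/2 ≈ 7.217

The eigenvalues of A are the roots of its characteristic polynomial. With M = A (coefficients from the trace, the sum of principal 2x2 minors, and det A):
  p(λ) = det(λ I - M) = λ^3 - 6λ^2 - 11λ + 16.
By the rational root theorem any rational root is an integer divisor of 16. Testing λ = 1: p(1) = 1 - 6 - 11 + 16 = 0, so λ = 1 is a root. Dividing out (λ - 1) leaves p(λ) = (λ - 1)(λ^2 - 5λ - 16). For λ^2 - 5λ - 16 the discriminant is 89. It is nonnegative but not a perfect square, so the roots are real and irrational: λ = (5 ± sqrt(89))/2 ≈ 7.217, -2.217.
Thus the eigenvalues (to 4 decimals) are 7.217 (modulus 7.217); -2.217 (modulus 2.217); 1 (modulus 1). The spectral radius is the largest modulus: r(A) = (5 + sqrt(89))/2 ≈ 7.217. (Cross-check: r(A) ≤ ||A||_2 ≈ 7.9396; equality holds whenever A is normal, though it can also hold for some non-normal A.)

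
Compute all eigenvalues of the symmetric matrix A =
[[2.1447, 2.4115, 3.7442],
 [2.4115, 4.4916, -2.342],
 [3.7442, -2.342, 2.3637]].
sigma(A) ≈ {-3, 6} (6 with multiplicity 2)

A is real symmetric, so its spectrum consists of real eigenvalues. Expanding the characteristic polynomial of the displayed matrix gives
  det(λ I - A) = p(λ) = λ^3 + (-9)λ^2 + (0)λ + (108).
Solving p(λ) = 0 yields eigenvalues ≈ -3, 6, 6. (A is shown rounded to 4 decimals, so these recover the underlying integer eigenvalues to within that precision.)
Verification: the trace of A = 9 equals the sum of eigenvalues 9, and det(A) ≈ -107.9998 matches the eigenvalue product -108.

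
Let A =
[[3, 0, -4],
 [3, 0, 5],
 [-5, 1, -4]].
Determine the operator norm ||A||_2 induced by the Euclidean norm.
||A||_2 ≈ 8.635 (= sqrt(largest eigenvalue of A^T A))

||A||_2 = sigma_max(A) = sqrt(lambda_max(A^T A)). Form the symmetric matrix M = A^T A =
[[43, -5, 23],
 [-5, 1, -4],
 [23, -4, 57]].
Its characteristic polynomial (trace, sum of principal 2x2 minors, determinant of M give the coefficients) is
  p(λ) = det(λ I - M) = λ^3 - 101λ^2 + 1981λ - 729.
No integer candidate from the rational root theorem (±divisors of 729) is a root, so the roots are irrational. The cubic discriminant is Δ = 8542526256 > 0, so there are three distinct real roots. p(0) = -729 and p(1) = 1152 have opposite signs, so a root lies in (0, 1); Newton's method refines it to λ ≈ 0.3751. p(26) = 77 and p(27) = -1188 have opposite signs, so a root lies in (26, 27); Newton's method refines it to λ ≈ 26.0619. p(74) = -1987 and p(75) = 1596 have opposite signs, so a root lies in (74, 75); Newton's method refines it to λ ≈ 74.563. Check (Vieta): the three roots sum to 101, matching tr M = 101.
So the eigenvalues of A^T A are ≈ 0.3751, 26.0619, 74.563 (all ≥ 0, as they must be for A^T A). The largest is λ_max ≈ 74.563, hence ||A||_2 = sqrt(λ_max) ≈ 8.635.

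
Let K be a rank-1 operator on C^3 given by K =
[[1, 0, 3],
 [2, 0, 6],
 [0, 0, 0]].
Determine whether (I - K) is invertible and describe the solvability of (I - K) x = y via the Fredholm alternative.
(I - K) is singular (det(I - K) = 0, i.e. 1 ∈ sigma(K)). (I - K) x = y is solvable iff y ⊥ ker((I - K)^*) = span{(1, 0, 3)}, i.e. iff y_1 + 3y_3 = 0. When solvable, the solutions are x = y + c·(1, 2, 0), c arbitrary (ker(I - K) = span{(1, 2, 0)}, dimension 1).

K has rank 1, so it is an outer product K = u v^T: every row of K is a multiple of one row vector. Reading off the entries, u = (1, 2, 0) and v = (1, 0, 3) (row i of K equals u_i·v^T). A rank-one matrix u v^T satisfies K u = u (v·u) and kills the (2)-dimensional subspace v^⊥, so its characteristic polynomial is lambda^2 (lambda - v·u) with v·u = tr K = 1. Hence the eigenvalues of I - K are 1 (multiplicity 2) and 1 - (1) = 0, so det(I - K) = 0. (Direct check: I - K =
[[0, 0, -3],
 [-2, 1, -6],
 [0, 0, 1]]
has determinant 0.) So 1 is an eigenvalue of K and (I - K) is not invertible. The finite-dimensional Fredholm alternative says: either (I - K) is invertible, or ker(I - K) ≠ {0} and then range(I - K) = ker((I - K)^*)^⊥, with dim ker(I - K) = dim ker((I - K)^*). We are in the second case, so we need both kernels. Kernel of I - K: (I - K) u = u - u (v·u) = u - u = 0, so ker(I - K) = span{u} = span{(1, 2, 0)} (it is exactly 1-dimensional because rank(I - K) = 2). Kernel of the adjoint: K is real, so (I - K)^* = I - K^T = I - v u^T, and (I - v u^T) v = v - v (u·v) = 0; hence ker((I - K)^*) = span{v} = span{(1, 0, 3)}. Therefore (I - K) x = y is solvable iff <y, v> = 0, i.e. iff y_1 + 3y_3 = 0. When this holds, K y = u (v·y) = 0, so (I - K) y = y and x = y is a particular solution; the full solution set is the line x = y + c·u = y + c·(1, 2, 0), c ∈ C.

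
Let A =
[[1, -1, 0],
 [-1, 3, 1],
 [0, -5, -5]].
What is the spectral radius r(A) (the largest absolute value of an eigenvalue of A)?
r(A) ≈ 4.2965

The eigenvalues of A are the roots of its characteristic polynomial. With M = A (coefficients from the trace, the sum of principal 2x2 minors, and det A):
  p(λ) = det(λ I - M) = λ^3 + λ^2 - 13λ + 5.
No integer candidate from the rational root theorem (±divisors of 5) is a root, so the roots are irrational. The cubic discriminant is Δ = 7092 > 0, so there are three distinct real roots. p(-5) = -30 and p(-4) = 9 have opposite signs, so a root lies in (-5, -4); Newton's method refines it to λ ≈ -4.2965. p(0) = 5 and p(1) = -6 have opposite signs, so a root lies in (0, 1); Newton's method refines it to λ ≈ 0.402. p(2) = -9 and p(3) = 2 have opposite signs, so a root lies in (2, 3); Newton's method refines it to λ ≈ 2.8945. Check (Vieta): the three roots sum to -1, matching tr M = -1.
Thus the eigenvalues (to 4 decimals) are -4.2965 (modulus 4.2965); 0.402 (modulus 0.402); 2.8945 (modulus 2.8945). The spectral radius is the largest modulus: r(A) ≈ 4.2965. (Cross-check: r(A) ≤ ||A||_2 ≈ 7.6875; equality holds whenever A is normal, though it can also hold for some non-normal A.)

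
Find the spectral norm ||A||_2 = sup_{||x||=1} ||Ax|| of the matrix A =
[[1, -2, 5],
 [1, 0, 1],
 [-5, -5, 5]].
||A||_2 = sqrt((107 + sqrt(5353))/2) ≈ 9.4912 (= sqrt(largest eigenvalue of A^T A))

||A||_2 = sigma_max(A) = sqrt(lambda_max(A^T A)). Form the symmetric matrix M = A^T A =
[[27, 23, -19],
 [23, 29, -35],
 [-19, -35, 51]].
Its characteristic polynomial (trace, sum of principal 2x2 minors, determinant of M give the coefficients) is
  p(λ) = det(λ I - M) = λ^3 - 107λ^2 + 1524λ.
The constant term is 0, so λ = 0 is a root. Dividing out λ leaves p(λ) = λ(λ^2 - 107λ + 1524). For λ^2 - 107λ + 1524 the discriminant is 5353. It is nonnegative but not a perfect square, so the roots are real and irrational: λ = (107 ± sqrt(5353))/2 ≈ 90.0821, 16.9179.
So the eigenvalues of A^T A are ≈ 0, 16.9179, 90.0821 (all ≥ 0, as they must be for A^T A). The largest is λ_max = (107 + sqrt(5353))/2 ≈ 90.0821, hence ||A||_2 = sqrt(λ_max) = sqrt((107 + sqrt(5353))/2) ≈ 9.4912.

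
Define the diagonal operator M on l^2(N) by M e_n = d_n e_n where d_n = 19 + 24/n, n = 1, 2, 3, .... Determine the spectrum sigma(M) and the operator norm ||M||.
sigma(M) = {19 + 24/n : n ≥ 1} ∪ {19}; ||M|| = 43

A bounded diagonal operator on l^2 with diagonal entries d_n has spectrum equal to the closure of {d_n : n ≥ 1}: every d_n is an eigenvalue (with eigenvector e_n), so {d_n} ⊂ sigma(M); the spectrum is closed, so its closure is too; and for lambda not in the closure, (M - lambda I) has bounded inverse (the diagonal entries 1/(d_n - lambda) are bounded). For our sequence d_n = 19 + 24/n, n = 1, 2, 3, ...:
  - {d_n} = {19 + 24/n : n ≥ 1}; the only limit point is 19
  - closure = {19 + 24/n : n ≥ 1} ∪ {19}
For the norm: a diagonal operator has ||M|| = sup_n |d_n|. Here d_n = 19 + 24/n is positive and decreasing, so sup_n |d_n| = d_1 = 19 + 24 = 43. So ||M|| = 43.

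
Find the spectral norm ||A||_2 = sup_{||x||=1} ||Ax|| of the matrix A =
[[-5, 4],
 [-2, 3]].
||A||_2 = sqrt((54 + sqrt(2720))/2) ≈ 7.2854 (= sqrt(largest eigenvalue of A^T A))

||A||_2 = sigma_max(A) = sqrt(lambda_max(A^T A)). Form the symmetric matrix M = A^T A =
[[29, -26],
 [-26, 25]].
Its characteristic polynomial (trace, determinant of M give the coefficients) is
  p(λ) = det(λ I - M) = λ^2 - 54λ + 49.
For λ^2 - 54λ + 49 the discriminant is 2720. It is nonnegative but not a perfect square, so the roots are real and irrational: λ = (54 ± sqrt(2720))/2 ≈ 53.0768, 0.9232.
So the eigenvalues of A^T A are ≈ 0.9232, 53.0768 (all ≥ 0, as they must be for A^T A). The largest is λ_max = (54 + sqrt(2720))/2 ≈ 53.0768, hence ||A||_2 = sqrt(λ_max) = sqrt((54 + sqrt(2720))/2) ≈ 7.2854.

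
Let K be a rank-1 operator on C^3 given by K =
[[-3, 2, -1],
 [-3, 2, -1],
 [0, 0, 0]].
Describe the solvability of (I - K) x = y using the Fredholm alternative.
(I - K) is invertible (det(I - K) = 2 ≠ 0), so for every y in C^3 the equation (I - K) x = y has a unique solution.

K has rank 1, so it is an outer product K = u v^T: every row of K is a multiple of one row vector. Reading off the entries, u = (-1, -1, 0) and v = (3, -2, 1) (row i of K equals u_i·v^T). A rank-one matrix u v^T satisfies K u = u (v·u) and kills the (2)-dimensional subspace v^⊥, so its characteristic polynomial is lambda^2 (lambda - v·u) with v·u = tr K = -1. Hence the eigenvalues of I - K are 1 (multiplicity 2) and 1 - (-1) = 2, so det(I - K) = 2. (Direct check: I - K =
[[4, -2, 1],
 [3, -1, 1],
 [0, 0, 1]]
has determinant 2.) The finite-dimensional Fredholm alternative says: either (I - K) is invertible, or ker(I - K) ≠ {0} and then range(I - K) = ker((I - K)^*)^⊥, with dim ker(I - K) = dim ker((I - K)^*). Since det(I - K) ≠ 0, 1 is not an eigenvalue of K and ker(I - K) = {0}, so we are in the first case: for every y there is a unique x = (I - K)^(-1) y. Explicitly, by the Sherman–Morrison formula, (I - u v^T)^(-1) = I + u v^T/(1 - v·u), i.e. (I - K)^(-1) = I + K/(2).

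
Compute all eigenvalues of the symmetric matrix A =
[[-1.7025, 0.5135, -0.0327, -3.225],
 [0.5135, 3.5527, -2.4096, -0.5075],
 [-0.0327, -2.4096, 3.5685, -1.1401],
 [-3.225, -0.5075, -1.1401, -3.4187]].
sigma(A) ≈ {-6, 0, 2, 6}

A is real symmetric, so its spectrum consists of real eigenvalues. Expanding the characteristic polynomial of the displayed matrix gives
  det(λ I - A) = p(λ) = λ^4 + (-2)λ^3 + (-36)λ^2 + (72)λ + (0).
Solving p(λ) = 0 yields eigenvalues ≈ -6, 0, 2, 6. (A is shown rounded to 4 decimals, so these recover the underlying integer eigenvalues to within that precision.)
Verification: the trace of A = 2 equals the sum of eigenvalues 2, and det(A) ≈ 0.0004 matches the eigenvalue product 0.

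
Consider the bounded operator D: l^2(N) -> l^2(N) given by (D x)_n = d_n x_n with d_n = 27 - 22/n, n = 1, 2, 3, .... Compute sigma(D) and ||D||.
sigma(D) = {27 - 22/n : n ≥ 1} ∪ {27}; ||D|| = 27

A bounded diagonal operator on l^2 with diagonal entries d_n has spectrum equal to the closure of {d_n : n ≥ 1}: every d_n is an eigenvalue (with eigenvector e_n), so {d_n} ⊂ sigma(D); the spectrum is closed, so its closure is too; and for lambda not in the closure, (D - lambda I) has bounded inverse (the diagonal entries 1/(d_n - lambda) are bounded). For our sequence d_n = 27 - 22/n, n = 1, 2, 3, ...:
  - {d_n} = {27 - 22/n : n ≥ 1}; the only limit point is 27
  - closure = {27 - 22/n : n ≥ 1} ∪ {27}
For the norm: a diagonal operator has ||D|| = sup_n |d_n|. Here d_n = 27 - 22/n increases monotonically from d_1 = 5 toward 27, with all terms in [5, 27); so sup_n |d_n| = 27 (the supremum is the limit, not attained). So ||D|| = 27.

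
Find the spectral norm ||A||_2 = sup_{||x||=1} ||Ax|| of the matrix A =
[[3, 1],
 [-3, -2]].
||A||_2 = sqrt((23 + sqrt(493))/2) ≈ 4.7541 (= sqrt(largest eigenvalue of A^T A))

||A||_2 = sigma_max(A) = sqrt(lambda_max(A^T A)). Form the symmetric matrix M = A^T A =
[[18, 9],
 [9, 5]].
Its characteristic polynomial (trace, determinant of M give the coefficients) is
  p(λ) = det(λ I - M) = λ^2 - 23λ + 9.
For λ^2 - 23λ + 9 the discriminant is 493. It is nonnegative but not a perfect square, so the roots are real and irrational: λ = (23 ± sqrt(493))/2 ≈ 22.6018, 0.3982.
So the eigenvalues of A^T A are ≈ 0.3982, 22.6018 (all ≥ 0, as they must be for A^T A). The largest is λ_max = (23 + sqrt(493))/2 ≈ 22.6018, hence ||A||_2 = sqrt(λ_max) = sqrt((23 + sqrt(493))/2) ≈ 4.7541.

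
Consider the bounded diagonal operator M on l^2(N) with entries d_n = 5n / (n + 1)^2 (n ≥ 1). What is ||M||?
||M|| = 5/4 (attained at n = 1)

For M diagonal, ||M|| = sup_n |d_n|. Treat f(x) = 5x / (x + 1)^2 for real x > 0. By the quotient rule, f'(x) = 5(1 - x)/(x + 1)^3, which is positive for x < 1 and negative for x > 1. So f has a unique maximum at x = 1, and since 1 is a positive integer, the supremum over n ≥ 1 is attained at n = 1: d_1 = 5·1/(1 + 1)^2 = 5·1/4 = 5/4. Hence ||M|| = 5/4.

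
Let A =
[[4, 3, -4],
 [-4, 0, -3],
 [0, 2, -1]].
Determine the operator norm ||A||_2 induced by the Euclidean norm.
||A||_2 ≈ 6.6416 (= sqrt(largest eigenvalue of A^T A))

||A||_2 = sigma_max(A) = sqrt(lambda_max(A^T A)). Form the symmetric matrix M = A^T A =
[[32, 12, -4],
 [12, 13, -14],
 [-4, -14, 26]].
Its characteristic polynomial (trace, sum of principal 2x2 minors, determinant of M give the coefficients) is
  p(λ) = det(λ I - M) = λ^3 - 71λ^2 + 1230λ - 1936.
No integer candidate from the rational root theorem (±divisors of 1936) is a root, so the roots are irrational. The cubic discriminant is Δ = 353475364 > 0, so there are three distinct real roots. p(1) = -776 and p(2) = 248 have opposite signs, so a root lies in (1, 2); Newton's method refines it to λ ≈ 1.7455. p(25) = 64 and p(26) = -376 have opposite signs, so a root lies in (25, 26); Newton's method refines it to λ ≈ 25.144. p(44) = -88 and p(45) = 764 have opposite signs, so a root lies in (44, 45); Newton's method refines it to λ ≈ 44.1104. Check (Vieta): the three roots sum to 71, matching tr M = 71.
So the eigenvalues of A^T A are ≈ 1.7455, 25.144, 44.1104 (all ≥ 0, as they must be for A^T A). The largest is λ_max ≈ 44.1104, hence ||A||_2 = sqrt(λ_max) ≈ 6.6416.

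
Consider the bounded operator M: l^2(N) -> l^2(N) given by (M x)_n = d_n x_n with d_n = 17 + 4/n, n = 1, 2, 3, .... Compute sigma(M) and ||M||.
sigma(M) = {17 + 4/n : n ≥ 1} ∪ {17}; ||M|| = 21

A bounded diagonal operator on l^2 with diagonal entries d_n has spectrum equal to the closure of {d_n : n ≥ 1}: every d_n is an eigenvalue (with eigenvector e_n), so {d_n} ⊂ sigma(M); the spectrum is closed, so its closure is too; and for lambda not in the closure, (M - lambda I) has bounded inverse (the diagonal entries 1/(d_n - lambda) are bounded). For our sequence d_n = 17 + 4/n, n = 1, 2, 3, ...:
  - {d_n} = {17 + 4/n : n ≥ 1}; the only limit point is 17
  - closure = {17 + 4/n : n ≥ 1} ∪ {17}
For the norm: a diagonal operator has ||M|| = sup_n |d_n|. Here d_n = 17 + 4/n is positive and decreasing, so sup_n |d_n| = d_1 = 17 + 4 = 21. So ||M|| = 21.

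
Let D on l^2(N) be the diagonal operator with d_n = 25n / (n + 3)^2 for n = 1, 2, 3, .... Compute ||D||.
||D|| = 25/12 (attained at n = 3)

For D diagonal, ||D|| = sup_n |d_n|. Treat f(x) = 25x / (x + 3)^2 for real x > 0. By the quotient rule, f'(x) = 25(3 - x)/(x + 3)^3, which is positive for x < 3 and negative for x > 3. So f has a unique maximum at x = 3, and since 3 is a positive integer, the supremum over n ≥ 1 is attained at n = 3: d_3 = 25·3/(3 + 3)^2 = 25·3/36 = 25/12. Hence ||D|| = 25/12.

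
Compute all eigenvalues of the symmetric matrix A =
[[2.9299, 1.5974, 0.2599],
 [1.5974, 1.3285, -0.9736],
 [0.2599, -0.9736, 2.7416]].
sigma(A) ≈ {0, 3, 4}

A is real symmetric, so its spectrum consists of real eigenvalues. Expanding the characteristic polynomial of the displayed matrix gives
  det(λ I - A) = p(λ) = λ^3 + (-7)λ^2 + (12)λ + (0).
Solving p(λ) = 0 yields eigenvalues ≈ 0, 3, 4. (A is shown rounded to 4 decimals, so these recover the underlying integer eigenvalues to within that precision.)
Verification: the trace of A = 7 equals the sum of eigenvalues 7, and det(A) ≈ 0.0002 matches the eigenvalue product 0.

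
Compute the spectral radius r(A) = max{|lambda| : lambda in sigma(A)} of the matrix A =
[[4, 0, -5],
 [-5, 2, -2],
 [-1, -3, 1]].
r(A) ≈ 5.7758

The eigenvalues of A are the roots of its characteristic polynomial. With M = A (coefficients from the trace, the sum of principal 2x2 minors, and det A):
  p(λ) = det(λ I - M) = λ^3 - 7λ^2 + 3λ + 101.
No integer candidate from the rational root theorem (±divisors of 101) is a root, so the roots are irrational. The cubic discriminant is Δ = -174700 < 0, so there is one real root and a complex-conjugate pair. p(-4) = -87 and p(-3) = 2 have opposite signs, so a root lies in (-4, -3); Newton's method refines it to λ ≈ -3.0276. Dividing out (λ - (-3.0276)) leaves approximately λ^2 - 10.0276λ + 33.3597. For λ^2 - 10.0276λ + 33.3597 the discriminant is -32.8857. It is negative, so the remaining roots are the complex-conjugate pair λ ≈ 5.0138 ± 2.8673i. Their product equals the constant term, so |λ|^2 ≈ 33.3597 and |λ| ≈ 5.7758.
Thus the eigenvalues (to 4 decimals) are -3.0276 (modulus 3.0276); 5.0138 ± 2.8673i (modulus 5.7758). The spectral radius is the largest modulus: r(A) ≈ 5.7758. (Cross-check: r(A) ≤ ||A||_2 ≈ 6.9797; equality holds whenever A is normal, though it can also hold for some non-normal A.)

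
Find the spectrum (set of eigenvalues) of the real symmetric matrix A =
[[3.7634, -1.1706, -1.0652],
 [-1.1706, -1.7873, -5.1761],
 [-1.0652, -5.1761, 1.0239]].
sigma(A) ≈ {-6, 4, 5}

A is real symmetric, so its spectrum consists of real eigenvalues. Expanding the characteristic polynomial of the displayed matrix gives
  det(λ I - A) = p(λ) = λ^3 + (-3)λ^2 + (-34)λ + (120).
Solving p(λ) = 0 yields eigenvalues ≈ -6, 4, 5. (A is shown rounded to 4 decimals, so these recover the underlying integer eigenvalues to within that precision.)
Verification: the trace of A = 3 equals the sum of eigenvalues 3, and det(A) ≈ -119.9996 matches the eigenvalue product -120.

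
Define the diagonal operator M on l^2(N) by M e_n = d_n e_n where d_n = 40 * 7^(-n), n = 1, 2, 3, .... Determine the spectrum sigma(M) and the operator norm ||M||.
sigma(M) = {40 * 7^(-n) : n ≥ 1} ∪ {0}; ||M|| = 40/7

A bounded diagonal operator on l^2 with diagonal entries d_n has spectrum equal to the closure of {d_n : n ≥ 1}: every d_n is an eigenvalue (with eigenvector e_n), so {d_n} ⊂ sigma(M); the spectrum is closed, so its closure is too; and for lambda not in the closure, (M - lambda I) has bounded inverse (the diagonal entries 1/(d_n - lambda) are bounded). For our sequence d_n = 40 * 7^(-n), n = 1, 2, 3, ...:
  - {d_n} = {40 * 7^(-n) : n ≥ 1}; the only limit point is 0
  - closure = {40 * 7^(-n) : n ≥ 1} ∪ {0}
For the norm: a diagonal operator has ||M|| = sup_n |d_n|. Here d_n = 40 * 7^(-n) is positive and decreasing, so sup_n |d_n| = d_1 = 40/7. So ||M|| = 40/7.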